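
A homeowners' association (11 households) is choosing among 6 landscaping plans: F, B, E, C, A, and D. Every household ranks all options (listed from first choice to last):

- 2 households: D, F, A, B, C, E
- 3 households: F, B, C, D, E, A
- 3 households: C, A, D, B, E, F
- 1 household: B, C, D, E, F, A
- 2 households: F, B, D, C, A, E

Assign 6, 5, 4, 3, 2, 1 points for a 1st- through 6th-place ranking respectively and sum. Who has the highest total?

F: 2·5 + 3·6 + 3·1 + 1·2 + 2·6 = 45
B: 2·3 + 3·5 + 3·3 + 1·6 + 2·5 = 46
E: 2·1 + 3·2 + 3·2 + 1·3 + 2·1 = 19
C: 2·2 + 3·4 + 3·6 + 1·5 + 2·3 = 45
A: 2·4 + 3·1 + 3·5 + 1·1 + 2·2 = 31
D: 2·6 + 3·3 + 3·4 + 1·4 + 2·4 = 45
B has the highest Borda score (46).

B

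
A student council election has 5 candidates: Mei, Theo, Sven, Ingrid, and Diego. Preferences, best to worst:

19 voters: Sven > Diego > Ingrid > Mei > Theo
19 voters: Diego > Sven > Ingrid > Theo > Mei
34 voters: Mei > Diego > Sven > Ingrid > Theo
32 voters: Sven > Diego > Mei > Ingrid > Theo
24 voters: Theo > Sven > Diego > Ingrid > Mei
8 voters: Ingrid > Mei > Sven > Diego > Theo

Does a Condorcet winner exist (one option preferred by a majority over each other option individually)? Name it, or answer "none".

Sven vs Mei: 94–42 for Sven.
Sven vs Theo: 112–24 for Sven.
Sven vs Ingrid: 128–8 for Sven.
Sven vs Diego: 83–53 for Sven.
Sven beats every other option head-to-head.

Sven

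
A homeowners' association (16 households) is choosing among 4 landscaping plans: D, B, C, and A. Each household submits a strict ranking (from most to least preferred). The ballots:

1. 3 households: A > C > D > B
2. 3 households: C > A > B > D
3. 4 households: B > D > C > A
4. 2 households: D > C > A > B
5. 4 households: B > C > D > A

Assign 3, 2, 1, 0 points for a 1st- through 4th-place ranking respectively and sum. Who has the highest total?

D: 3·1 + 3·0 + 4·2 + 2·3 + 4·1 = 21
B: 3·0 + 3·1 + 4·3 + 2·0 + 4·3 = 27
C: 3·2 + 3·3 + 4·1 + 2·2 + 4·2 = 31
A: 3·3 + 3·2 + 4·0 + 2·1 + 4·0 = 17
C has the highest Borda score (31).

C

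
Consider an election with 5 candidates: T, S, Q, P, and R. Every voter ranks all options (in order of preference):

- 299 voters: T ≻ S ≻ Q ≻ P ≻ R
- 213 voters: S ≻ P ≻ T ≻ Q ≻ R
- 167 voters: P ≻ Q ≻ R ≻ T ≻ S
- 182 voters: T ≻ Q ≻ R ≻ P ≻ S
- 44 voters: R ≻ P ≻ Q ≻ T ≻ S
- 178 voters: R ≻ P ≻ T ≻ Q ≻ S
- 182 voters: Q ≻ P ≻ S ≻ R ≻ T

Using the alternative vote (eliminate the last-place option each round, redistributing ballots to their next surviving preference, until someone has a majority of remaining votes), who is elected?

T

Round 1: T 481, S 213, Q 182, P 167, R 222. Eliminate P.
Round 2: T 481, S 213, Q 349, R 222. Eliminate S.
Round 3: T 694, Q 349, R 222. T has a majority.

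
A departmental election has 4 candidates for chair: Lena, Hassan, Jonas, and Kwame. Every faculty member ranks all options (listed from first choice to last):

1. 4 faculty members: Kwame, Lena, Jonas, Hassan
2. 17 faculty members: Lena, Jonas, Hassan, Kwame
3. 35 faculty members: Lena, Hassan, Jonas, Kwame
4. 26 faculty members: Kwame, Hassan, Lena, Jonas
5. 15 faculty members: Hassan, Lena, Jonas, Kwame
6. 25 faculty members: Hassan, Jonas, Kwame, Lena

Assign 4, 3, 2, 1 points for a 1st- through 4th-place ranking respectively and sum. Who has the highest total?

Hassan

Lena: 4·3 + 17·4 + 35·4 + 26·2 + 15·3 + 25·1 = 342
Hassan: 4·1 + 17·2 + 35·3 + 26·3 + 15·4 + 25·4 = 381
Jonas: 4·2 + 17·3 + 35·2 + 26·1 + 15·2 + 25·3 = 260
Kwame: 4·4 + 17·1 + 35·1 + 26·4 + 15·1 + 25·2 = 237
Hassan has the highest Borda score (381).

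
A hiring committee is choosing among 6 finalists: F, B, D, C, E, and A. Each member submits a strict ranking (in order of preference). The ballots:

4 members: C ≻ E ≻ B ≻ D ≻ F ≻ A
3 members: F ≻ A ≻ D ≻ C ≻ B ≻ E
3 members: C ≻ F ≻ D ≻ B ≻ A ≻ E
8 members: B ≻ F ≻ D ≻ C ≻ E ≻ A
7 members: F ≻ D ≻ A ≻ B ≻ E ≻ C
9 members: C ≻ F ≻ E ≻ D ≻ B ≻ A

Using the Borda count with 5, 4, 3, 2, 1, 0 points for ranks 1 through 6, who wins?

F: 4·1 + 3·5 + 3·4 + 8·4 + 7·5 + 9·4 = 134
B: 4·3 + 3·1 + 3·2 + 8·5 + 7·2 + 9·1 = 84
D: 4·2 + 3·3 + 3·3 + 8·3 + 7·4 + 9·2 = 96
C: 4·5 + 3·2 + 3·5 + 8·2 + 7·0 + 9·5 = 102
E: 4·4 + 3·0 + 3·0 + 8·1 + 7·1 + 9·3 = 58
A: 4·0 + 3·4 + 3·1 + 8·0 + 7·3 + 9·0 = 36
F has the highest Borda score (134).

F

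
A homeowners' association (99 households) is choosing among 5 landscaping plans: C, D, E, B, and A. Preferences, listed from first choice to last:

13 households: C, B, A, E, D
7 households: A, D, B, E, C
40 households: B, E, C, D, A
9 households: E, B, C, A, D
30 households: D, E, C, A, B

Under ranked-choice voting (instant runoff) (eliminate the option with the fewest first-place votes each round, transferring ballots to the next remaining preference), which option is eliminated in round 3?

C

Round 1: C 13, D 30, E 9, B 40, A 7. Eliminate A.
Round 2: C 13, D 37, E 9, B 40. Eliminate E.
Round 3: C 13, D 37, B 49. Eliminate C.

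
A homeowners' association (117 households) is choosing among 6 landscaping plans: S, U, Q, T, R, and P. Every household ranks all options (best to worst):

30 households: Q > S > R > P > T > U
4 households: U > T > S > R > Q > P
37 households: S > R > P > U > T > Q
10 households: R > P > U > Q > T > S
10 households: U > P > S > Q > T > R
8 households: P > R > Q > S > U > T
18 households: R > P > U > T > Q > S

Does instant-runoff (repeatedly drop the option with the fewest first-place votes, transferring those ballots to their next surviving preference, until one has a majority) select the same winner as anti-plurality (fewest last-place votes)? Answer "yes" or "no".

Instant-runoff — R1 S 37, U 14, Q 30, T 0, R 28, P 8 (T out); R2 S 37, U 14, Q 30, R 28, P 8 (P out); R3 S 37, U 14, Q 30, R 36 (U out); R4 S 51, Q 30, R 36 (Q out); R5 S 81, R 36 (S winner). Winner: S.
Anti-plurality — last-place votes: S 28, U 30, Q 37, T 8, R 10, P 4. Winner: P.
The two methods disagree.

no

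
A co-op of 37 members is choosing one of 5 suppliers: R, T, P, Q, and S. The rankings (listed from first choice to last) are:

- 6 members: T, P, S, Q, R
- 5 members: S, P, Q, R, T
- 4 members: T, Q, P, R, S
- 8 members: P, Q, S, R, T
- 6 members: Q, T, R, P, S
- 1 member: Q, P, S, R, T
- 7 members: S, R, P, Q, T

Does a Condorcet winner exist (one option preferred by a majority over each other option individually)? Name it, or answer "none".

P

P vs R: 24–13 for P.
P vs T: 21–16 for P.
P vs Q: 26–11 for P.
P vs S: 25–12 for P.
P beats every other option head-to-head.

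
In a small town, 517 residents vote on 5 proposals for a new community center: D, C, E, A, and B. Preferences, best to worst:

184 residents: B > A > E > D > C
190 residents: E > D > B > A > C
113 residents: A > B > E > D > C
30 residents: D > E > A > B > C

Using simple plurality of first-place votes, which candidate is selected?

First-place votes: D 30, C 0, E 190, A 113, B 184.
E has the most first-place votes.

E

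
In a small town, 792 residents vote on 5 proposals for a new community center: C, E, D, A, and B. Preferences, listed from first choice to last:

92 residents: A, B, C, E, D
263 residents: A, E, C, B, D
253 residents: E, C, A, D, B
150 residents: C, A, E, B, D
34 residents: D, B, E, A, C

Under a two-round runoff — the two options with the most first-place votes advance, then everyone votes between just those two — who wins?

Round 1 first-place votes: C 150, E 253, D 34, A 355, B 0.
A and E advance.
Runoff: A is preferred to E by 505 voters; E by 287.
A wins the runoff.

A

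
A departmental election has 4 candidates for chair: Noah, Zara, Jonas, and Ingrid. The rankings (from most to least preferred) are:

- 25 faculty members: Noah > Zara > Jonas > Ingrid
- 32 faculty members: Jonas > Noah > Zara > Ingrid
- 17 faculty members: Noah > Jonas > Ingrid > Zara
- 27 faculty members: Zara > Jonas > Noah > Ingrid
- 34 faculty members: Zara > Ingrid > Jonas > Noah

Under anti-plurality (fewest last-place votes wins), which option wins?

Last-place votes: Noah 34, Zara 17, Jonas 0, Ingrid 84.
Jonas is ranked last by the fewest voters, so Jonas wins.

Jonas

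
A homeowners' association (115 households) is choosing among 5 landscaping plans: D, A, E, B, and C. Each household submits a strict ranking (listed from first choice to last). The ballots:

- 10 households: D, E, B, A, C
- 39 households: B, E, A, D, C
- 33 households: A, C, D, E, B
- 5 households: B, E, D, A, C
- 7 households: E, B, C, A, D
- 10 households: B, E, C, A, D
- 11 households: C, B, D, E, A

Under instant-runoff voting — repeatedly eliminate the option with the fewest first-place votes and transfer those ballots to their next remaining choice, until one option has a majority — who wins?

B

Round 1: D 10, A 33, E 7, B 54, C 11. Eliminate E.
Round 2: D 10, A 33, B 61, C 11. B has a majority.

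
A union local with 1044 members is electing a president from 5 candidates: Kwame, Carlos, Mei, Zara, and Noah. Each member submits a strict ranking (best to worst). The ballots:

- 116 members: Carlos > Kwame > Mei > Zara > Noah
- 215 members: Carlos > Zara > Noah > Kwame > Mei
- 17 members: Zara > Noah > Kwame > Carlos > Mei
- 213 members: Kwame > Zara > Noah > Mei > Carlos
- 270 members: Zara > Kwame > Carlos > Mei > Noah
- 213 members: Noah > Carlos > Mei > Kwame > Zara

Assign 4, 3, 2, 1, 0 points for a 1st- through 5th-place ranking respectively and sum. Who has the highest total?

Zara

Kwame: 116·3 + 215·1 + 17·2 + 213·4 + 270·3 + 213·1 = 2472
Carlos: 116·4 + 215·4 + 17·1 + 213·0 + 270·2 + 213·3 = 2520
Mei: 116·2 + 215·0 + 17·0 + 213·1 + 270·1 + 213·2 = 1141
Zara: 116·1 + 215·3 + 17·4 + 213·3 + 270·4 + 213·0 = 2548
Noah: 116·0 + 215·2 + 17·3 + 213·2 + 270·0 + 213·4 = 1759
Zara has the highest Borda score (2548).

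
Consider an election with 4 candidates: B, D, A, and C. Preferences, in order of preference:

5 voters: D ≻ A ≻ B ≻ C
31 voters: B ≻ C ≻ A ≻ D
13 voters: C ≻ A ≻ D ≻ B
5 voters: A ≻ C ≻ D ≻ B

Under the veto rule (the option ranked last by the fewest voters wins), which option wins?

Last-place votes: B 18, D 31, A 0, C 5.
A is ranked last by the fewest voters, so A wins.

A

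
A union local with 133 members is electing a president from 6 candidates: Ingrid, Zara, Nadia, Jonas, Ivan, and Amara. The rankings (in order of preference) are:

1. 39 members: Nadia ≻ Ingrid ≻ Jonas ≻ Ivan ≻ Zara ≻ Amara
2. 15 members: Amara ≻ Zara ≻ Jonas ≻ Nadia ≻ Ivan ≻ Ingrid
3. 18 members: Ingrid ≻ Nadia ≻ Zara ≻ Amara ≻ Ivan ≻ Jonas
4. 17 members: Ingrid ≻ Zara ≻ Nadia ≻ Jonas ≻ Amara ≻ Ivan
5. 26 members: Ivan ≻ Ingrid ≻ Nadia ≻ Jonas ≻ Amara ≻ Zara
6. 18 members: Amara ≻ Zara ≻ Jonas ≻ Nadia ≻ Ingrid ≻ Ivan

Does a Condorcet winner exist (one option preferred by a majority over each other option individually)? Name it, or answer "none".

Nadia

Nadia vs Ingrid: 72–61 for Nadia.
Nadia vs Zara: 83–50 for Nadia.
Nadia vs Jonas: 100–33 for Nadia.
Nadia vs Ivan: 107–26 for Nadia.
Nadia vs Amara: 100–33 for Nadia.
Nadia beats every other option head-to-head.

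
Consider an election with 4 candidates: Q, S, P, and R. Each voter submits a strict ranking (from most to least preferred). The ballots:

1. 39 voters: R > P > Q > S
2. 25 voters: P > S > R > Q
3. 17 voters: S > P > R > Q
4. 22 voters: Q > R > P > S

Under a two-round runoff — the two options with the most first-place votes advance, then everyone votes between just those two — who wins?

R

Round 1 first-place votes: Q 22, S 17, P 25, R 39.
R and P advance.
Runoff: R is preferred to P by 61 voters; P by 42.
R wins the runoff.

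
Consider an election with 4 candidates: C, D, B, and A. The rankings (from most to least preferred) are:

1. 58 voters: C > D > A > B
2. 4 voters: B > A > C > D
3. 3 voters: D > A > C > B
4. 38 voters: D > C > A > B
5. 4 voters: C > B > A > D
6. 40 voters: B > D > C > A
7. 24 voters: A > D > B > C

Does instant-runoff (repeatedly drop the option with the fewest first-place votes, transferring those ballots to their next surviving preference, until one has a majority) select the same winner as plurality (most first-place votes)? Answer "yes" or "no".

no

Instant-runoff — R1 C 62, D 41, B 44, A 24 (A out); R2 C 62, D 65, B 44 (B out); R3 C 66, D 105 (D winner). Winner: D.
Plurality — first-place votes: C 62, D 41, B 44, A 24. Winner: C.
The two methods disagree.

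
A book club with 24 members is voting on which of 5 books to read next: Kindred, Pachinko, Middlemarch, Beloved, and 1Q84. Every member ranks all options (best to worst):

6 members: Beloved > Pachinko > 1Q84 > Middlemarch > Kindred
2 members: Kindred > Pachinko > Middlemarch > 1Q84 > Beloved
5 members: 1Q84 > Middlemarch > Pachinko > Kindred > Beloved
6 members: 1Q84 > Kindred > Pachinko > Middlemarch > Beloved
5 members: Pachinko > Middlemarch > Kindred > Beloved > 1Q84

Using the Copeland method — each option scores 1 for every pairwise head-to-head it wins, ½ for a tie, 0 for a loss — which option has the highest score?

Kindred: beats Beloved; loses to Pachinko, Middlemarch, and 1Q84 → score 1.
Pachinko: beats Kindred, Middlemarch, Beloved, and 1Q84 → score 4.
Middlemarch: beats Kindred and Beloved; loses to Pachinko and 1Q84 → score 2.
Beloved: loses to Kindred, Pachinko, Middlemarch, and 1Q84 → score 0.
1Q84: beats Kindred, Middlemarch, and Beloved; loses to Pachinko → score 3.
Pachinko has the best pairwise record.

Pachinko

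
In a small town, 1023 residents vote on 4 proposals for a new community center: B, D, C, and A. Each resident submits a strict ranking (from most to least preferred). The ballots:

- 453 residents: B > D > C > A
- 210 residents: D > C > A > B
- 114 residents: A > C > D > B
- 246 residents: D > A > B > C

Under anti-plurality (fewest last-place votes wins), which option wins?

D

Last-place votes: B 324, D 0, C 246, A 453.
D is ranked last by the fewest voters, so D wins.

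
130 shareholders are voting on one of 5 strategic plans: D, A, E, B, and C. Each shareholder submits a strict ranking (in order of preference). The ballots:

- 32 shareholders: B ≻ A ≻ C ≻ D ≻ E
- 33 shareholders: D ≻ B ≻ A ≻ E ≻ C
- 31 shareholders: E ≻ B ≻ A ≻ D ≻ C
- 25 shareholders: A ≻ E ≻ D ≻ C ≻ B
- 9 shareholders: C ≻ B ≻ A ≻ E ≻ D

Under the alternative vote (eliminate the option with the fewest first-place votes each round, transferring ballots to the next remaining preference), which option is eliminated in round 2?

A

Round 1: D 33, A 25, E 31, B 32, C 9. Eliminate C.
Round 2: D 33, A 25, E 31, B 41. Eliminate A.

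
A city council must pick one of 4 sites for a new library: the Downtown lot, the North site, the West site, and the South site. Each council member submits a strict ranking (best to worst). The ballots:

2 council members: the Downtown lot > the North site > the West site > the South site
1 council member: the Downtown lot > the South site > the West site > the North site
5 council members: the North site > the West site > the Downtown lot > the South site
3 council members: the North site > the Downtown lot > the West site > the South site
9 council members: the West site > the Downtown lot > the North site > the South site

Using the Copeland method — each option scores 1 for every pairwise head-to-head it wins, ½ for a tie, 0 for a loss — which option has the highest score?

the Downtown lot: beats the North site and the South site; loses to the West site → score 2.
the North site: beats the South site; ties the West site; loses to the Downtown lot → score 1.5.
the West site: beats the Downtown lot and the South site; ties the North site → score 2.5.
the South site: loses to the Downtown lot, the North site, and the West site → score 0.
the West site has the best pairwise record.

the West site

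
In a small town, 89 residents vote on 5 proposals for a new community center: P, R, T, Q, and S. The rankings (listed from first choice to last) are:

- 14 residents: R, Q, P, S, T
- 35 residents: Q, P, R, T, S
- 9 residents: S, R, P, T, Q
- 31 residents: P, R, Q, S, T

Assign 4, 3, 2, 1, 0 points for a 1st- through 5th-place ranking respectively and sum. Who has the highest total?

P: 14·2 + 35·3 + 9·2 + 31·4 = 275
R: 14·4 + 35·2 + 9·3 + 31·3 = 246
T: 14·0 + 35·1 + 9·1 + 31·0 = 44
Q: 14·3 + 35·4 + 9·0 + 31·2 = 244
S: 14·1 + 35·0 + 9·4 + 31·1 = 81
P has the highest Borda score (275).

P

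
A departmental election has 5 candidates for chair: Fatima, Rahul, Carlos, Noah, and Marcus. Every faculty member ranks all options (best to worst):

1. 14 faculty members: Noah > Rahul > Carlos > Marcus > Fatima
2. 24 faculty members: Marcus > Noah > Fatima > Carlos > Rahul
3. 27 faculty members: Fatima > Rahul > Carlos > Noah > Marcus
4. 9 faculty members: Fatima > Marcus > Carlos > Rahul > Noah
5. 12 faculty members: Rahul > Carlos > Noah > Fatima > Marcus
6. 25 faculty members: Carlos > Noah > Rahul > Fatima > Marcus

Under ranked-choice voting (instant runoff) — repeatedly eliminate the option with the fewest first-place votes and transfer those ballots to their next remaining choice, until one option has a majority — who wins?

Round 1: Fatima 36, Rahul 12, Carlos 25, Noah 14, Marcus 24. Eliminate Rahul.
Round 2: Fatima 36, Carlos 37, Noah 14, Marcus 24. Eliminate Noah.
Round 3: Fatima 36, Carlos 51, Marcus 24. Eliminate Marcus.
Round 4: Fatima 60, Carlos 51. Fatima has a majority.

Fatima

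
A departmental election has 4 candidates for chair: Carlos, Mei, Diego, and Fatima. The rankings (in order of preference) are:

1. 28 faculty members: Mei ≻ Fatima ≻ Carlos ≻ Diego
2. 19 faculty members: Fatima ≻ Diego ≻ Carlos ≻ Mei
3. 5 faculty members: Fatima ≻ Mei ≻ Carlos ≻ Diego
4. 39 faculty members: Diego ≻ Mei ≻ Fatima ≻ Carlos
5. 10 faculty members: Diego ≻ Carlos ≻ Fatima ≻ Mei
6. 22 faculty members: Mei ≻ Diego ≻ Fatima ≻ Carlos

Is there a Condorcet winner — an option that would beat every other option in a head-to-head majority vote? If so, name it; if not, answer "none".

Diego

Diego vs Carlos: 90–33 for Diego.
Diego vs Mei: 68–55 for Diego.
Diego vs Fatima: 71–52 for Diego.
Diego beats every other option head-to-head.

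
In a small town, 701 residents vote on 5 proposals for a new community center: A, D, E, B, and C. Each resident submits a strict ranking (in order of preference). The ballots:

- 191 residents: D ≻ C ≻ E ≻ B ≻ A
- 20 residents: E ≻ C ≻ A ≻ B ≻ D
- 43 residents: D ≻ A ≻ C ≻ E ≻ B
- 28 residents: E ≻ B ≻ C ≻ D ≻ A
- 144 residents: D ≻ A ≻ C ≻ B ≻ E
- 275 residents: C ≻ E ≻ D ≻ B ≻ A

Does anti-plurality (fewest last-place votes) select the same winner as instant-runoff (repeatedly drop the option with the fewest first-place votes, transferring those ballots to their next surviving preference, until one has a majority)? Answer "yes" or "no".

Anti-plurality — last-place votes: A 494, D 20, E 144, B 43, C 0. Winner: C.
Instant-runoff — R1 A 0, D 378, E 48, B 0, C 275 (D winner). Winner: D.
The two methods disagree.

no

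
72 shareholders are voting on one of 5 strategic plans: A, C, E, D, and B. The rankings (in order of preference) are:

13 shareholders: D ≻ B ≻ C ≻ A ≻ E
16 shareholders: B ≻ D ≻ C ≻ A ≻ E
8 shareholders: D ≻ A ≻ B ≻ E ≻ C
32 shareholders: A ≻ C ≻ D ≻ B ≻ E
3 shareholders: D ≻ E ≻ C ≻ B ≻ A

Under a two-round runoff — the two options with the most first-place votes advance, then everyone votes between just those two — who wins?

Round 1 first-place votes: A 32, C 0, E 0, D 24, B 16.
A and D advance.
Runoff: A is preferred to D by 32 voters; D by 40.
D wins the runoff.

D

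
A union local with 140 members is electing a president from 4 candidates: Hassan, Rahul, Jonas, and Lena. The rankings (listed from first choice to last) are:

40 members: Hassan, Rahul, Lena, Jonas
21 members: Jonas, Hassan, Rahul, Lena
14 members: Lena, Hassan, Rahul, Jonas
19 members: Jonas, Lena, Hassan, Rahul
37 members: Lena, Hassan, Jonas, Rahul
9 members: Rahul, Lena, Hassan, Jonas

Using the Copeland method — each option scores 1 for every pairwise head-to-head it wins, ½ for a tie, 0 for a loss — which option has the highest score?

Lena

Hassan: beats Rahul and Jonas; loses to Lena → score 2.
Rahul: ties Lena; loses to Hassan and Jonas → score 0.5.
Jonas: beats Rahul; loses to Hassan and Lena → score 1.
Lena: beats Hassan and Jonas; ties Rahul → score 2.5.
Lena has the best pairwise record.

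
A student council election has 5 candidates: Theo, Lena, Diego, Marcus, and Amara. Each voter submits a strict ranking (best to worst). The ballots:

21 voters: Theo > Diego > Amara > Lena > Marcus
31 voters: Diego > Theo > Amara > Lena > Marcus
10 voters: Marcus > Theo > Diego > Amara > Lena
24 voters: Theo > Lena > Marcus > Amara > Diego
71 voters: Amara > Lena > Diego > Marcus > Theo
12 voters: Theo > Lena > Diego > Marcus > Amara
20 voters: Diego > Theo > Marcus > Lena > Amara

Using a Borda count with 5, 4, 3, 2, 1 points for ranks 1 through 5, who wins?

Theo: 21·5 + 31·4 + 10·4 + 24·5 + 71·1 + 12·5 + 20·4 = 600
Lena: 21·2 + 31·2 + 10·1 + 24·4 + 71·4 + 12·4 + 20·2 = 582
Diego: 21·4 + 31·5 + 10·3 + 24·1 + 71·3 + 12·3 + 20·5 = 642
Marcus: 21·1 + 31·1 + 10·5 + 24·3 + 71·2 + 12·2 + 20·3 = 400
Amara: 21·3 + 31·3 + 10·2 + 24·2 + 71·5 + 12·1 + 20·1 = 611
Diego has the highest Borda score (642).

Diego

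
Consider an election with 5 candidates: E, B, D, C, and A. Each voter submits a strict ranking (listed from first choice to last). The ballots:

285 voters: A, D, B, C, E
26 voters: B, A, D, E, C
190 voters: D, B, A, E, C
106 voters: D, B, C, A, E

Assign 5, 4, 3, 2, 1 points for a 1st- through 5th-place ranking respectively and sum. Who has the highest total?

E: 285·1 + 26·2 + 190·2 + 106·1 = 823
B: 285·3 + 26·5 + 190·4 + 106·4 = 2169
D: 285·4 + 26·3 + 190·5 + 106·5 = 2698
C: 285·2 + 26·1 + 190·1 + 106·3 = 1104
A: 285·5 + 26·4 + 190·3 + 106·2 = 2311
D has the highest Borda score (2698).

D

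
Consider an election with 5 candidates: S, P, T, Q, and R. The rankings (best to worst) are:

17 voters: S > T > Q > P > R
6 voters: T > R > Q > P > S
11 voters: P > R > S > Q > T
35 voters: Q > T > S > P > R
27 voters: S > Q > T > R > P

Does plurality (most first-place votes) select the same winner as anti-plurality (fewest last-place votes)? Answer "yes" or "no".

no

Plurality — first-place votes: S 44, P 11, T 6, Q 35, R 0. Winner: S.
Anti-plurality — last-place votes: S 6, P 27, T 11, Q 0, R 52. Winner: Q.
The two methods disagree.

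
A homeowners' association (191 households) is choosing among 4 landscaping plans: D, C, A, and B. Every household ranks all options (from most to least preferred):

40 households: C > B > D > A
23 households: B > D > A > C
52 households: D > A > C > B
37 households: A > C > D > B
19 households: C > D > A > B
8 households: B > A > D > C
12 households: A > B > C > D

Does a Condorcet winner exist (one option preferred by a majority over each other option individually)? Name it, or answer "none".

Checking pairwise contests:
C beats D 108–83.
A beats C 132–59.
D beats A 134–57.
D beats B 108–83.
Every option loses at least one head-to-head, so there is no Condorcet winner.

none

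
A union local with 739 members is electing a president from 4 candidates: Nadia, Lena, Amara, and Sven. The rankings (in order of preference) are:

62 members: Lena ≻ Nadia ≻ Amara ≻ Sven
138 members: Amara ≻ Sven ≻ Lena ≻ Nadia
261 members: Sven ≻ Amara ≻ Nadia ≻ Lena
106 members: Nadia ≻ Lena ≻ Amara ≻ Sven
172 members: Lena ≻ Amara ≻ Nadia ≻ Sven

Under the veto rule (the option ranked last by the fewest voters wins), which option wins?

Last-place votes: Nadia 138, Lena 261, Amara 0, Sven 340.
Amara is ranked last by the fewest voters, so Amara wins.

Amara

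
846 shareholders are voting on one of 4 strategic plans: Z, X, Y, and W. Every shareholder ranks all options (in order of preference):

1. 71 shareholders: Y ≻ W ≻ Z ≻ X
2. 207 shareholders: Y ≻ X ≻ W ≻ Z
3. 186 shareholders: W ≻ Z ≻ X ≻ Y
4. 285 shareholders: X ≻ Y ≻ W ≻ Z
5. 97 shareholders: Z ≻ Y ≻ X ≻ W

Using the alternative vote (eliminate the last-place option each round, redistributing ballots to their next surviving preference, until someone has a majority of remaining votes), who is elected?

X

Round 1: Z 97, X 285, Y 278, W 186. Eliminate Z.
Round 2: X 285, Y 375, W 186. Eliminate W.
Round 3: X 471, Y 375. X has a majority.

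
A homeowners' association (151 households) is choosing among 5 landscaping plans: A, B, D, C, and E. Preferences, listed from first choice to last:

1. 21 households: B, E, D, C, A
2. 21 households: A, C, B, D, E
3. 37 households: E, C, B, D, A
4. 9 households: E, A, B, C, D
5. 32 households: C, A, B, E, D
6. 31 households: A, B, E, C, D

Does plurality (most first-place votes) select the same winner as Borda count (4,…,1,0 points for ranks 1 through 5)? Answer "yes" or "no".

Plurality — first-place votes: A 52, B 21, D 0, C 32, E 46. Winner: A.
Borda — scores: A 331, B 375, D 100, C 363, E 341. Winner: B.
The two methods disagree.

no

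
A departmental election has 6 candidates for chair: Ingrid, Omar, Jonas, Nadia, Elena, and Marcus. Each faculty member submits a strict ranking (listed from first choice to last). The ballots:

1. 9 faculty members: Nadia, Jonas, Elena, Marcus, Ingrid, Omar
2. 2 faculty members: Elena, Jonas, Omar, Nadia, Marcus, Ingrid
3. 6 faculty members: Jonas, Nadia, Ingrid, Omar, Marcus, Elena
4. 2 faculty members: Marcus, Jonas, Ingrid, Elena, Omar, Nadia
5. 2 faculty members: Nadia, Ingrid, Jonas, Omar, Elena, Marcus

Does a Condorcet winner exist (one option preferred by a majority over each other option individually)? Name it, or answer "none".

Nadia

Nadia vs Ingrid: 19–2 for Nadia.
Nadia vs Omar: 17–4 for Nadia.
Nadia vs Jonas: 11–10 for Nadia.
Nadia vs Elena: 17–4 for Nadia.
Nadia vs Marcus: 19–2 for Nadia.
Nadia beats every other option head-to-head.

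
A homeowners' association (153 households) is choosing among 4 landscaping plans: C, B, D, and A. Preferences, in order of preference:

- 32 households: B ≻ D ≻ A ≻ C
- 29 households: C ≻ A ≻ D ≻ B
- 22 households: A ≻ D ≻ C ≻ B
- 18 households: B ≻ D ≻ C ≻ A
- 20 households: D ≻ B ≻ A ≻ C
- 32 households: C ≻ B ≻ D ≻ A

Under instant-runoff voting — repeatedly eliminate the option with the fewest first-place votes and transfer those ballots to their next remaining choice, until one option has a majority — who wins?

Round 1: C 61, B 50, D 20, A 22. Eliminate D.
Round 2: C 61, B 70, A 22. Eliminate A.
Round 3: C 83, B 70. C has a majority.

C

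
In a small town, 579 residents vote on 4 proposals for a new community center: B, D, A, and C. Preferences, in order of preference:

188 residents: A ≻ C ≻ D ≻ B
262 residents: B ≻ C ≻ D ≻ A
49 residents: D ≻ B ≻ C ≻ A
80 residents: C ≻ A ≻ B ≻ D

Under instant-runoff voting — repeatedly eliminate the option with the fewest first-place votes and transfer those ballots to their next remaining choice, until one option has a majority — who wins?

Round 1: B 262, D 49, A 188, C 80. Eliminate D.
Round 2: B 311, A 188, C 80. B has a majority.

B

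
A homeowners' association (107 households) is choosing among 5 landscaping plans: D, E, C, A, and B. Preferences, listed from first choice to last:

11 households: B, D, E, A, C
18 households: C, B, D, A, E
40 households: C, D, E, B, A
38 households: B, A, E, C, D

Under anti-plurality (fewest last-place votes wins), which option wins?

B

Last-place votes: D 38, E 18, C 11, A 40, B 0.
B is ranked last by the fewest voters, so B wins.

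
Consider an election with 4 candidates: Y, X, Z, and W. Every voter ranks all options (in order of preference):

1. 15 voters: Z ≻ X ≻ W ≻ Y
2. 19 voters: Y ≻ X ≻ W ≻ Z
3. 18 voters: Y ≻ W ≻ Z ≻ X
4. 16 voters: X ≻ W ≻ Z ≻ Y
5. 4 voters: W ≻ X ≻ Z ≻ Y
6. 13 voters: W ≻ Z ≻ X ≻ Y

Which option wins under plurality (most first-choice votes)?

Y

First-place votes: Y 37, X 16, Z 15, W 17.
Y has the most first-place votes.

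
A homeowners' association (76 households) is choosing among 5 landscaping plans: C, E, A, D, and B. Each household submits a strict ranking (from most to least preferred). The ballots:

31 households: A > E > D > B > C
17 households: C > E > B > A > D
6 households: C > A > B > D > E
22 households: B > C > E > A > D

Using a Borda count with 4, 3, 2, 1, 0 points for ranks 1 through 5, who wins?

C: 31·0 + 17·4 + 6·4 + 22·3 = 158
E: 31·3 + 17·3 + 6·0 + 22·2 = 188
A: 31·4 + 17·1 + 6·3 + 22·1 = 181
D: 31·2 + 17·0 + 6·1 + 22·0 = 68
B: 31·1 + 17·2 + 6·2 + 22·4 = 165
E has the highest Borda score (188).

E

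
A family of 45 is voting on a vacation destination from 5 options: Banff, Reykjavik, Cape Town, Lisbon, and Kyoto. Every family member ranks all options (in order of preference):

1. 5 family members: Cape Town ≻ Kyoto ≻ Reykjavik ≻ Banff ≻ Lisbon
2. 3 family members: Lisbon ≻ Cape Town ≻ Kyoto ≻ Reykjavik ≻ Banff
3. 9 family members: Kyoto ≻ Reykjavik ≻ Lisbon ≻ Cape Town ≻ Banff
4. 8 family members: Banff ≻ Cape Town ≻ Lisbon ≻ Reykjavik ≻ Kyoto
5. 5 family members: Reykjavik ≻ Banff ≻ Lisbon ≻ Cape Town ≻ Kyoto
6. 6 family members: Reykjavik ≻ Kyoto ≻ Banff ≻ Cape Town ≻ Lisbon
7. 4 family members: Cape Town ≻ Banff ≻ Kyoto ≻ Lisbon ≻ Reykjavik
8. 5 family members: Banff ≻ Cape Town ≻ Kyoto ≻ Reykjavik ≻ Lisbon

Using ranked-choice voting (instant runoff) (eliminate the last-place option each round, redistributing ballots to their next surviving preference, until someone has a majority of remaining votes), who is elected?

Round 1: Banff 13, Reykjavik 11, Cape Town 9, Lisbon 3, Kyoto 9. Eliminate Lisbon.
Round 2: Banff 13, Reykjavik 11, Cape Town 12, Kyoto 9. Eliminate Kyoto.
Round 3: Banff 13, Reykjavik 20, Cape Town 12. Eliminate Cape Town.
Round 4: Banff 17, Reykjavik 28. Reykjavik has a majority.

Reykjavik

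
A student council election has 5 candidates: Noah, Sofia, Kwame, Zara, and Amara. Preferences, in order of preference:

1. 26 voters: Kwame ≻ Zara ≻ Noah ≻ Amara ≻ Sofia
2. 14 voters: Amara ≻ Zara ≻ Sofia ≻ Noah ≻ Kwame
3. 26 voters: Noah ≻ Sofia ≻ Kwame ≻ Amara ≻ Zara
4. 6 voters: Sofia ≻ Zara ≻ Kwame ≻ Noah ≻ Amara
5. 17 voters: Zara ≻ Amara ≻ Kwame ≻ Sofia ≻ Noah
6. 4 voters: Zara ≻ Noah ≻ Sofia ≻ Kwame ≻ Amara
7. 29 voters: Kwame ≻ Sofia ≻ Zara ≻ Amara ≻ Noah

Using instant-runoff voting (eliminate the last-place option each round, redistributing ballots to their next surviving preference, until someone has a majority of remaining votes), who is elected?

Kwame

Round 1: Noah 26, Sofia 6, Kwame 55, Zara 21, Amara 14. Eliminate Sofia.
Round 2: Noah 26, Kwame 55, Zara 27, Amara 14. Eliminate Amara.
Round 3: Noah 26, Kwame 55, Zara 41. Eliminate Noah.
Round 4: Kwame 81, Zara 41. Kwame has a majority.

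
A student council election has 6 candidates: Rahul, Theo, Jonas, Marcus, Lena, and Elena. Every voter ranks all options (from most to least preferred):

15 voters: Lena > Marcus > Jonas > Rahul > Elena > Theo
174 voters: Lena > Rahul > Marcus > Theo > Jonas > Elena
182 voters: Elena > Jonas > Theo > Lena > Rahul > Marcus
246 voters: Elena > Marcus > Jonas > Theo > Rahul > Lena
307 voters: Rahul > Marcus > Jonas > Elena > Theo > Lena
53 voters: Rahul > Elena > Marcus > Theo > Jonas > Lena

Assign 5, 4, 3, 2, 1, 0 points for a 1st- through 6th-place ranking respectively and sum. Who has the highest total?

Elena

Rahul: 15·2 + 174·4 + 182·1 + 246·1 + 307·5 + 53·5 = 2954
Theo: 15·0 + 174·2 + 182·3 + 246·2 + 307·1 + 53·2 = 1799
Jonas: 15·3 + 174·1 + 182·4 + 246·3 + 307·3 + 53·1 = 2659
Marcus: 15·4 + 174·3 + 182·0 + 246·4 + 307·4 + 53·3 = 2953
Lena: 15·5 + 174·5 + 182·2 + 246·0 + 307·0 + 53·0 = 1309
Elena: 15·1 + 174·0 + 182·5 + 246·5 + 307·2 + 53·4 = 2981
Elena has the highest Borda score (2981).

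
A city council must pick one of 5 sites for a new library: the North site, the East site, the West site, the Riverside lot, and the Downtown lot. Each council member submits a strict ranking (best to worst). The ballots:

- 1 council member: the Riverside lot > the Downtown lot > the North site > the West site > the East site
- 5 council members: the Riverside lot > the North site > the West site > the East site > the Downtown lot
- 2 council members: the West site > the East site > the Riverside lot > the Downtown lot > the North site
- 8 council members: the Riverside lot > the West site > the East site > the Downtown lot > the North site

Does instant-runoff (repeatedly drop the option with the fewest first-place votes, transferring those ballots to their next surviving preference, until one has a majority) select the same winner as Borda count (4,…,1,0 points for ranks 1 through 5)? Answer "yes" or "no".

yes

Instant-runoff — R1 the North site 0, the East site 0, the West site 2, the Riverside lot 14, the Downtown lot 0 (the Riverside lot winner). Winner: the Riverside lot.
Borda — scores: the North site 17, the East site 27, the West site 43, the Riverside lot 60, the Downtown lot 13. Winner: the Riverside lot.
The two methods agree.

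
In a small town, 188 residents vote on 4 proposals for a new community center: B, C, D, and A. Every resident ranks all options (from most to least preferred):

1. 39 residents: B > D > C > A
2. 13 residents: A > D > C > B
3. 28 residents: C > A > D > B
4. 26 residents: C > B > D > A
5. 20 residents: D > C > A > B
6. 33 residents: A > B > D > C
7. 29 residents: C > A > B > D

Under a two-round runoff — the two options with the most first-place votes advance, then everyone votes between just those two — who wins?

C

Round 1 first-place votes: B 39, C 83, D 20, A 46.
C and A advance.
Runoff: C is preferred to A by 142 voters; A by 46.
C wins the runoff.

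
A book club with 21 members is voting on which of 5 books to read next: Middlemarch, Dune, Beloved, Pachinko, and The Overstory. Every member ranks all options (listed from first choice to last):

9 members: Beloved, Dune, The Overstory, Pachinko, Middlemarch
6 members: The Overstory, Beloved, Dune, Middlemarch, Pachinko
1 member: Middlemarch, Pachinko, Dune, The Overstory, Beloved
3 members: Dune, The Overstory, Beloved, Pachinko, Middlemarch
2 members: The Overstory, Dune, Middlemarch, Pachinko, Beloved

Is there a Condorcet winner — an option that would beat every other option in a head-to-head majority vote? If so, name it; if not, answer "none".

Checking pairwise contests:
Dune beats Middlemarch 20–1.
Beloved beats Dune 15–6.
The Overstory beats Beloved 12–9.
Dune beats Pachinko 20–1.
Dune beats The Overstory 13–8.
Every option loses at least one head-to-head, so there is no Condorcet winner.

none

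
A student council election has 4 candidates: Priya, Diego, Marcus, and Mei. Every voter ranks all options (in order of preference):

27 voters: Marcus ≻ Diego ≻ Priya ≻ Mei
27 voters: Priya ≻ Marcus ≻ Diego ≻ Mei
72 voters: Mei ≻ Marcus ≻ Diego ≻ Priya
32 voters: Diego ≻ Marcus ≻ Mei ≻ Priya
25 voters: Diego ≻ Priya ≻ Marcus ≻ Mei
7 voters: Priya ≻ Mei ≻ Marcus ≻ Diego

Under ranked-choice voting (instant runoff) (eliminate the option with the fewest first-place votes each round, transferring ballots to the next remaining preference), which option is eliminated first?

Round 1: Priya 34, Diego 57, Marcus 27, Mei 72. Eliminate Marcus.

Marcus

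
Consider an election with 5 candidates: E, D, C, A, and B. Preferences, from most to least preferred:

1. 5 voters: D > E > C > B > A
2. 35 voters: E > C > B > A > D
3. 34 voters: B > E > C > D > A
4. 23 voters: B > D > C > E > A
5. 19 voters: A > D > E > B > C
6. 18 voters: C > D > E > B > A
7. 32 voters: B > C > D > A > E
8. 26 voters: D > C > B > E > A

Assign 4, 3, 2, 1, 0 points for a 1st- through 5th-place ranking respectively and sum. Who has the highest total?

E: 5·3 + 35·4 + 34·3 + 23·1 + 19·2 + 18·2 + 32·0 + 26·1 = 380
D: 5·4 + 35·0 + 34·1 + 23·3 + 19·3 + 18·3 + 32·2 + 26·4 = 402
C: 5·2 + 35·3 + 34·2 + 23·2 + 19·0 + 18·4 + 32·3 + 26·3 = 475
A: 5·0 + 35·1 + 34·0 + 23·0 + 19·4 + 18·0 + 32·1 + 26·0 = 143
B: 5·1 + 35·2 + 34·4 + 23·4 + 19·1 + 18·1 + 32·4 + 26·2 = 520
B has the highest Borda score (520).

B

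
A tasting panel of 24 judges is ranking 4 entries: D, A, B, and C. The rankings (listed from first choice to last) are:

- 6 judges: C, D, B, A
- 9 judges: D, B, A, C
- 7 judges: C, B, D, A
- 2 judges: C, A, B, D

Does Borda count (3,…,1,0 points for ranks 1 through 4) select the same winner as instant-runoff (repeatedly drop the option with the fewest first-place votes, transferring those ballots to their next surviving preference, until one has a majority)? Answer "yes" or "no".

no

Borda — scores: D 46, A 13, B 40, C 45. Winner: D.
Instant-runoff — R1 D 9, A 0, B 0, C 15 (C winner). Winner: C.
The two methods disagree.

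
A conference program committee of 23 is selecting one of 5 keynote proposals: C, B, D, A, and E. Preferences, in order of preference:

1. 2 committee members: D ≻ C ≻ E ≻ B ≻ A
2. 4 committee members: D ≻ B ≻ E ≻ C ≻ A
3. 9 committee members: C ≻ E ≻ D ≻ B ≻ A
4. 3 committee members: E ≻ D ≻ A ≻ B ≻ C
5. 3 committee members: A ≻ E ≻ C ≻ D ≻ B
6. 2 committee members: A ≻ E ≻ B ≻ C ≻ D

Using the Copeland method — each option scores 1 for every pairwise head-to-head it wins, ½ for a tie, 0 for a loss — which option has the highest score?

C: beats B, D, and A; loses to E → score 3.
B: beats A; loses to C, D, and E → score 1.
D: beats B and A; loses to C and E → score 2.
A: loses to C, B, D, and E → score 0.
E: beats C, B, D, and A → score 4.
E has the best pairwise record.

E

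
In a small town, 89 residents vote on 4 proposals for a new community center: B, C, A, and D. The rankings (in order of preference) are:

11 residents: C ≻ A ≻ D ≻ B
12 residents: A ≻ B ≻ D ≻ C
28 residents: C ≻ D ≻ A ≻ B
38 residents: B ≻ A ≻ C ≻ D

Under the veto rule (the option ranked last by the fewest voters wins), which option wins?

Last-place votes: B 39, C 12, A 0, D 38.
A is ranked last by the fewest voters, so A wins.

A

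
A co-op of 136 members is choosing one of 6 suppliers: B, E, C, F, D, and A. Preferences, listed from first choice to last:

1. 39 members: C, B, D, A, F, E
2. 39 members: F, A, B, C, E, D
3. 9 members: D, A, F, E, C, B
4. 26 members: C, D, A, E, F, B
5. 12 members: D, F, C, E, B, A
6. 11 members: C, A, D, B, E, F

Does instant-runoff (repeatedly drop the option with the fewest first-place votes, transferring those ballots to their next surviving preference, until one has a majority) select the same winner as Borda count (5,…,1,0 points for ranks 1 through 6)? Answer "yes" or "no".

Instant-runoff — R1 B 0, E 0, C 76, F 39, D 21, A 0 (C winner). Winner: C.
Borda — scores: B 307, E 144, C 503, F 335, D 359, A 392. Winner: C.
The two methods agree.

yes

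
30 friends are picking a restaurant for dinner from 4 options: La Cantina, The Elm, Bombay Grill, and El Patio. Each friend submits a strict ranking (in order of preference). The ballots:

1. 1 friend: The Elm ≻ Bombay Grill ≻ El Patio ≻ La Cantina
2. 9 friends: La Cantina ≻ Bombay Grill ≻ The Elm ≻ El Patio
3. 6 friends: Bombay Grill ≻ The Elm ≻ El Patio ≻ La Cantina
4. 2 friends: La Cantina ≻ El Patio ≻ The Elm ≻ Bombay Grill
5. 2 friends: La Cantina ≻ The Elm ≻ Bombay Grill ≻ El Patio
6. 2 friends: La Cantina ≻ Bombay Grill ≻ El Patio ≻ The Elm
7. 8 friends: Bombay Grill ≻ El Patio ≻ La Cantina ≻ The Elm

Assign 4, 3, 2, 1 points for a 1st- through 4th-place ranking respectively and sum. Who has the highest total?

Bombay Grill

La Cantina: 1·1 + 9·4 + 6·1 + 2·4 + 2·4 + 2·4 + 8·2 = 83
The Elm: 1·4 + 9·2 + 6·3 + 2·2 + 2·3 + 2·1 + 8·1 = 60
Bombay Grill: 1·3 + 9·3 + 6·4 + 2·1 + 2·2 + 2·3 + 8·4 = 98
El Patio: 1·2 + 9·1 + 6·2 + 2·3 + 2·1 + 2·2 + 8·3 = 59
Bombay Grill has the highest Borda score (98).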